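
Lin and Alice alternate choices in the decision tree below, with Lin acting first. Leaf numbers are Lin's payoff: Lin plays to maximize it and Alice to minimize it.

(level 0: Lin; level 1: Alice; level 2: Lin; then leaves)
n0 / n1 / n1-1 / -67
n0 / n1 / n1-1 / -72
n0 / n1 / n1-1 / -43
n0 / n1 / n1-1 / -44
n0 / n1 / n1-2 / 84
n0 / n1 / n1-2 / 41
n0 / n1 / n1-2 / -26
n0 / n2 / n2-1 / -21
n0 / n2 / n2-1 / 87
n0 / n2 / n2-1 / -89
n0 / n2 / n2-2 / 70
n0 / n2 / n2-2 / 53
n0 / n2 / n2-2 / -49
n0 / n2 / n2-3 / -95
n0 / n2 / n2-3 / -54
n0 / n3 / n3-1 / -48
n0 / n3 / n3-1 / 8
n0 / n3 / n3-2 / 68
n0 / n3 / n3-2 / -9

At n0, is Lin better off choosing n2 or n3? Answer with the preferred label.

n3

n2-1 (Lin): max(-21, 87, -89) = 87
n2-2 (Lin): max(70, 53, -49) = 70
n2-3 (Lin): max(-95, -54) = -54
n2 (Alice): min(87, 70, -54) = -54
n3-1 (Lin): max(-48, 8) = 8
n3-2 (Lin): max(68, -9) = 68
n3 (Alice): min(8, 68) = 8
Lin prefers the higher value; n2=-54, n3=8. n3 is better since 8 > -54.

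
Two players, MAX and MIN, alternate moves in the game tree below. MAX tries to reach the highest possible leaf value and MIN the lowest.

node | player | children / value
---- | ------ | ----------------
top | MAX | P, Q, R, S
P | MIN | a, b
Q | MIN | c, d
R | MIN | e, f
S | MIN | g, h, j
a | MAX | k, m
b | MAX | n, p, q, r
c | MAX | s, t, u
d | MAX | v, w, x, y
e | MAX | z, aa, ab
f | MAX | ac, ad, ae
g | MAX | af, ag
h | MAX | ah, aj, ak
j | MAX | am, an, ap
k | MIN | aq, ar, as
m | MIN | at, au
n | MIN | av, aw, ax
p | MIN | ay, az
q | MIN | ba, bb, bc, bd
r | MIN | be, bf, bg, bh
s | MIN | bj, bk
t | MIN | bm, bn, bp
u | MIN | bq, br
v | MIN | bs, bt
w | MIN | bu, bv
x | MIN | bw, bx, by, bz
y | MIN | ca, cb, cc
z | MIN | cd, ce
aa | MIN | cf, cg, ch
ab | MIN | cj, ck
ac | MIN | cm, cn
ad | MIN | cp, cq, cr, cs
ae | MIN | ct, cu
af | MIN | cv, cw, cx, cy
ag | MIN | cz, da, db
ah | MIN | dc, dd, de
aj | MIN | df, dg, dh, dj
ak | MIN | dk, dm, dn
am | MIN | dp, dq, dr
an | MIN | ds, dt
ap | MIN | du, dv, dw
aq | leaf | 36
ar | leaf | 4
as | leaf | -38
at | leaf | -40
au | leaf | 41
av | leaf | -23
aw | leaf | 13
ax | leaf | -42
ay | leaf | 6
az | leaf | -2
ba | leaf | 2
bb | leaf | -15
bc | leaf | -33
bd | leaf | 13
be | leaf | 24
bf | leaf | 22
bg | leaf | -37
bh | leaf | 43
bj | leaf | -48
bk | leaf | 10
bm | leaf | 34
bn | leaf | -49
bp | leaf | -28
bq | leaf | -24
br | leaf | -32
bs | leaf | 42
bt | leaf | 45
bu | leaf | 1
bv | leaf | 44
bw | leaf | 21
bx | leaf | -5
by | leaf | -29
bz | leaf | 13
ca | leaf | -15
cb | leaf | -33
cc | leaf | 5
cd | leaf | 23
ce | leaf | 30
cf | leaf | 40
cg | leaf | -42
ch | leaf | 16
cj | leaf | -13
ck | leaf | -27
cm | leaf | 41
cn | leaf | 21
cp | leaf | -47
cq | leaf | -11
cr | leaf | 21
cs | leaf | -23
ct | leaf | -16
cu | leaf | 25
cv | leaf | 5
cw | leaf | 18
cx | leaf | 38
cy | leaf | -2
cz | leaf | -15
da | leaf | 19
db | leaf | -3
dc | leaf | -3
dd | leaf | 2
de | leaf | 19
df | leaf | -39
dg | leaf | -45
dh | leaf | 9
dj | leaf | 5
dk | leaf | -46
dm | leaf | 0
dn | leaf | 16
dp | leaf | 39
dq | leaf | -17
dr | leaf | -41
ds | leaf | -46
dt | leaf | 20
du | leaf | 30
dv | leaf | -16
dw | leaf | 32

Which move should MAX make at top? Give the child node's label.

k (MIN): min(36, 4, -38) = -38
m (MIN): min(-40, 41) = -40
a (MAX): max(-38, -40) = -38
n (MIN): min(-23, 13, -42) = -42
p (MIN): min(6, -2) = -2
q (MIN): min(2, -15, -33, 13) = -33
r (MIN): min(24, 22, -37, 43) = -37
b (MAX): max(-42, -2, -33, -37) = -2
P (MIN): min(-38, -2) = -38
s (MIN): min(-48, 10) = -48
t (MIN): min(34, -49, -28) = -49
u (MIN): min(-24, -32) = -32
c (MAX): max(-48, -49, -32) = -32
v (MIN): min(42, 45) = 42
w (MIN): min(1, 44) = 1
x (MIN): min(21, -5, -29, 13) = -29
y (MIN): min(-15, -33, 5) = -33
d (MAX): max(42, 1, -29, -33) = 42
Q (MIN): min(-32, 42) = -32
z (MIN): min(23, 30) = 23
aa (MIN): min(40, -42, 16) = -42
ab (MIN): min(-13, -27) = -27
e (MAX): max(23, -42, -27) = 23
ac (MIN): min(41, 21) = 21
ad (MIN): min(-47, -11, 21, -23) = -47
ae (MIN): min(-16, 25) = -16
f (MAX): max(21, -47, -16) = 21
R (MIN): min(23, 21) = 21
af (MIN): min(5, 18, 38, -2) = -2
ag (MIN): min(-15, 19, -3) = -15
g (MAX): max(-2, -15) = -2
ah (MIN): min(-3, 2, 19) = -3
aj (MIN): min(-39, -45, 9, 5) = -45
ak (MIN): min(-46, 0, 16) = -46
h (MAX): max(-3, -45, -46) = -3
am (MIN): min(39, -17, -41) = -41
an (MIN): min(-46, 20) = -46
ap (MIN): min(30, -16, 32) = -16
j (MAX): max(-41, -46, -16) = -16
S (MIN): min(-2, -3, -16) = -16
top (MAX): max(-38, -32, 21, -16) = 21
MAX at top wants the highest of {P=-38, Q=-32, R=21, S=-16}, so chooses R.

R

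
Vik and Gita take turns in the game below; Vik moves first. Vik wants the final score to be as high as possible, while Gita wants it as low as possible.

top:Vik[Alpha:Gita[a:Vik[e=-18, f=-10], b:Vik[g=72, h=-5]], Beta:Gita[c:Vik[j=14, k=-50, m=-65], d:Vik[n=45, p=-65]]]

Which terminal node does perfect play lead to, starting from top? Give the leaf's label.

j

a (Vik): max(-18, -10) = -10
b (Vik): max(72, -5) = 72
Alpha (Gita): min(-10, 72) = -10
c (Vik): max(14, -50, -65) = 14
d (Vik): max(45, -65) = 45
Beta (Gita): min(14, 45) = 14
top (Vik): max(-10, 14) = 14
At top, Vik picks Beta (highest: 14).
At Beta, Gita picks c (lowest: 14).
At c, Vik picks j (highest: 14).
Terminal value 14.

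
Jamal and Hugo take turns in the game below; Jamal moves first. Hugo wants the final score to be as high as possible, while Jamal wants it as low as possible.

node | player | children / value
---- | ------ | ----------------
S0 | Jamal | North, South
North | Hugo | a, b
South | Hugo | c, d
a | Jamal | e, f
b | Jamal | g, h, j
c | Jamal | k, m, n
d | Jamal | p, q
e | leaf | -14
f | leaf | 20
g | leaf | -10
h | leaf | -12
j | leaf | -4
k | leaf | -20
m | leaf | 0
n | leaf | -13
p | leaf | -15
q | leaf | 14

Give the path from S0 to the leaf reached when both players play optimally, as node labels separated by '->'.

S0 -> South -> d -> p

a (Jamal): min(-14, 20) = -14
b (Jamal): min(-10, -12, -4) = -12
North (Hugo): max(-14, -12) = -12
c (Jamal): min(-20, 0, -13) = -20
d (Jamal): min(-15, 14) = -15
South (Hugo): max(-20, -15) = -15
S0 (Jamal): min(-12, -15) = -15
At S0, Jamal picks South (lowest: -15).
At South, Hugo picks d (highest: -15).
At d, Jamal picks p (lowest: -15).
Terminal value -15.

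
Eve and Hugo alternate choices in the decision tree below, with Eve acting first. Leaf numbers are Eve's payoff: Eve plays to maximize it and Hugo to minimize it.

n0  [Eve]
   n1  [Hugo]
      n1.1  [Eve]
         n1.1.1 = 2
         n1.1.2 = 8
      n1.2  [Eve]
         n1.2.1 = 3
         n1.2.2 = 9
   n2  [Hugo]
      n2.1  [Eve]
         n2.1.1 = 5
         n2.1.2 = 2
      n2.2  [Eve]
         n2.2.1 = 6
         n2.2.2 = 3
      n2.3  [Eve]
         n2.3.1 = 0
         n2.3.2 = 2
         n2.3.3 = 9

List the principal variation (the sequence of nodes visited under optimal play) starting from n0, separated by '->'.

n1.1 (Eve): max(2, 8) = 8
n1.2 (Eve): max(3, 9) = 9
n1 (Hugo): min(8, 9) = 8
n2.1 (Eve): max(5, 2) = 5
n2.2 (Eve): max(6, 3) = 6
n2.3 (Eve): max(0, 2, 9) = 9
n2 (Hugo): min(5, 6, 9) = 5
n0 (Eve): max(8, 5) = 8
At n0, Eve picks n1 (highest: 8).
At n1, Hugo picks n1.1 (lowest: 8).
At n1.1, Eve picks n1.1.2 (highest: 8).
Terminal value 8.

n0 -> n1 -> n1.1 -> n1.1.2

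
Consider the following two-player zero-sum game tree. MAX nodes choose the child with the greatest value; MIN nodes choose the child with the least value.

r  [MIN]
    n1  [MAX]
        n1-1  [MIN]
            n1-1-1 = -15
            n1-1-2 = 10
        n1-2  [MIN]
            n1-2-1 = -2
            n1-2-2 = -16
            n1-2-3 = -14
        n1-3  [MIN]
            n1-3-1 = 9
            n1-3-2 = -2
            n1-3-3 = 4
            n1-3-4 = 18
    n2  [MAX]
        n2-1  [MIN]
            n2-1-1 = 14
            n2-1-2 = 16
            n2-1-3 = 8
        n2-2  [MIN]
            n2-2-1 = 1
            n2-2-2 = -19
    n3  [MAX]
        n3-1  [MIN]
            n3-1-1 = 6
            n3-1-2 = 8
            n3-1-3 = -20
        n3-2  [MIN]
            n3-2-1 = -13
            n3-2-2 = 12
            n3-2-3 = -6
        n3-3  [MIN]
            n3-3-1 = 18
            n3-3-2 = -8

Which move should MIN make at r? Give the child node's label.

n1-1 (MIN): min(-15, 10) = -15
n1-2 (MIN): min(-2, -16, -14) = -16
n1-3 (MIN): min(9, -2, 4, 18) = -2
n1 (MAX): max(-15, -16, -2) = -2
n2-1 (MIN): min(14, 16, 8) = 8
n2-2 (MIN): min(1, -19) = -19
n2 (MAX): max(8, -19) = 8
n3-1 (MIN): min(6, 8, -20) = -20
n3-2 (MIN): min(-13, 12, -6) = -13
n3-3 (MIN): min(18, -8) = -8
n3 (MAX): max(-20, -13, -8) = -8
r (MIN): min(-2, 8, -8) = -8
MIN at r wants the lowest of {n1=-2, n2=8, n3=-8}, so chooses n3.

n3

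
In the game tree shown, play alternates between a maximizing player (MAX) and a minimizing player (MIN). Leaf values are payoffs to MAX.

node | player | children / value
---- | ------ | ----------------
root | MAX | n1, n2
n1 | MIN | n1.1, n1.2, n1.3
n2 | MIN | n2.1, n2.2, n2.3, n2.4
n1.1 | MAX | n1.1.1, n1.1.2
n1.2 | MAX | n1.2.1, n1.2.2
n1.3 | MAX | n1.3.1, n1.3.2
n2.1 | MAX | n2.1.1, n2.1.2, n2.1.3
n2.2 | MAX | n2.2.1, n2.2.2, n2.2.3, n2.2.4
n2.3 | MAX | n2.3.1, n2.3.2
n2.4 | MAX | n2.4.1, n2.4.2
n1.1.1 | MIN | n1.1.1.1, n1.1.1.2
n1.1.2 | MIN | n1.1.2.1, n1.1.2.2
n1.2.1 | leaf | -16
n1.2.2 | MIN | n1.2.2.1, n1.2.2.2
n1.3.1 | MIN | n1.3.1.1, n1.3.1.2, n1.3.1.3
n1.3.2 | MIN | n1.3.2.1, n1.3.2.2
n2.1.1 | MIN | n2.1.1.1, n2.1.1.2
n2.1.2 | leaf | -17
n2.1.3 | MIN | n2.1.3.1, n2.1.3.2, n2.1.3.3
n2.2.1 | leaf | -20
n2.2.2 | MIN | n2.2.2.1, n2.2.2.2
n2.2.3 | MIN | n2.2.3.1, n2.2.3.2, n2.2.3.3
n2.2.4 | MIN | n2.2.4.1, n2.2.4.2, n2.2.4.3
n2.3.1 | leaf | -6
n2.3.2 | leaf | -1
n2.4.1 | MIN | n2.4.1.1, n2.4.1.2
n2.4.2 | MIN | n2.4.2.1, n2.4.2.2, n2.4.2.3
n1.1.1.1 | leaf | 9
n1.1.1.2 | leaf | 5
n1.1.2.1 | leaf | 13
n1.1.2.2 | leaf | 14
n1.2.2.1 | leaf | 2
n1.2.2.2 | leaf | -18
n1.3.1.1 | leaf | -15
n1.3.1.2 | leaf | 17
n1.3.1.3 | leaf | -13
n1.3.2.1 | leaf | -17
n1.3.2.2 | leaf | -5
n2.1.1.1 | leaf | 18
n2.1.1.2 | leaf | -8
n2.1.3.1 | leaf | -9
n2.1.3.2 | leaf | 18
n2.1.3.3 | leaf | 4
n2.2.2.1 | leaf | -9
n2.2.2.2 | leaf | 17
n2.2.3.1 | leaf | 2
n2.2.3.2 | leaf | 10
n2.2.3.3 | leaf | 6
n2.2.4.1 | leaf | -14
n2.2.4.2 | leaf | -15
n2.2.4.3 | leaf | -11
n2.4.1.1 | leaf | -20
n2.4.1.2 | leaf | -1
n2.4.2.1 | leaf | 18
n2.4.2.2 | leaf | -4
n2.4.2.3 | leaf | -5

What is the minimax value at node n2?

-8

n2.1.1 (MIN): min(18, -8) = -8
n2.1.3 (MIN): min(-9, 18, 4) = -9
n2.1 (MAX): max(-8, -17, -9) = -8
n2.2.2 (MIN): min(-9, 17) = -9
n2.2.3 (MIN): min(2, 10, 6) = 2
n2.2.4 (MIN): min(-14, -15, -11) = -15
n2.2 (MAX): max(-20, -9, 2, -15) = 2
n2.3 (MAX): max(-6, -1) = -1
n2.4.1 (MIN): min(-20, -1) = -20
n2.4.2 (MIN): min(18, -4, -5) = -5
n2.4 (MAX): max(-20, -5) = -5
n2 (MIN): min(-8, 2, -1, -5) = -8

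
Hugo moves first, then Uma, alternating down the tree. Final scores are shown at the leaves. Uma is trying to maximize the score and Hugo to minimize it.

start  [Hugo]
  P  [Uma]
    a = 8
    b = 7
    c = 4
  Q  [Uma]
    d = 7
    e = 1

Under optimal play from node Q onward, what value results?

Q (Uma): max(7, 1) = 7

7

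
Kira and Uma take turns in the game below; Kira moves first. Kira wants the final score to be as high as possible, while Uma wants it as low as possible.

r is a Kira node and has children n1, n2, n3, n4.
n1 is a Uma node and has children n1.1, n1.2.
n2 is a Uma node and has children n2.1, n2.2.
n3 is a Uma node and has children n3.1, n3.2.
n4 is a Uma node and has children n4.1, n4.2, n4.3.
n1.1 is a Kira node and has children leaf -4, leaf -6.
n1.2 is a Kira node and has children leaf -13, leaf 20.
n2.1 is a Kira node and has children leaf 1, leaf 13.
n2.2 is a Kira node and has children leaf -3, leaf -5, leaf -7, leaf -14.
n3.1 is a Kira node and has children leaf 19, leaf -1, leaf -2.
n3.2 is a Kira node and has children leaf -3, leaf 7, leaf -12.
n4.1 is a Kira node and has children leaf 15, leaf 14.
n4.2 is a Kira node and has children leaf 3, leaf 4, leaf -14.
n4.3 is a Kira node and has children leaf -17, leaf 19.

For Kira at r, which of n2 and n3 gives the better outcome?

n2.1 (Kira): max(1, 13) = 13
n2.2 (Kira): max(-3, -5, -7, -14) = -3
n2 (Uma): min(13, -3) = -3
n3.1 (Kira): max(19, -1, -2) = 19
n3.2 (Kira): max(-3, 7, -12) = 7
n3 (Uma): min(19, 7) = 7
Kira prefers the higher value; n2=-3, n3=7. n3 is better since 7 > -3.

n3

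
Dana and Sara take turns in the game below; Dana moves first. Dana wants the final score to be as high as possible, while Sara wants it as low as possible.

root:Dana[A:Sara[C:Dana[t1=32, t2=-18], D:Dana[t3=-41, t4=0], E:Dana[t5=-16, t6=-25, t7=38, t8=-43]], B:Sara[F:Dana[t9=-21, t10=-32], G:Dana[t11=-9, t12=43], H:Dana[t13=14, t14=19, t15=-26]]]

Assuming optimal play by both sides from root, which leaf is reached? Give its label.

C (Dana): max(32, -18) = 32
D (Dana): max(-41, 0) = 0
E (Dana): max(-16, -25, 38, -43) = 38
A (Sara): min(32, 0, 38) = 0
F (Dana): max(-21, -32) = -21
G (Dana): max(-9, 43) = 43
H (Dana): max(14, 19, -26) = 19
B (Sara): min(-21, 43, 19) = -21
root (Dana): max(0, -21) = 0
At root, Dana picks A (highest: 0).
At A, Sara picks D (lowest: 0).
At D, Dana picks t4 (highest: 0).
Terminal value 0.

t4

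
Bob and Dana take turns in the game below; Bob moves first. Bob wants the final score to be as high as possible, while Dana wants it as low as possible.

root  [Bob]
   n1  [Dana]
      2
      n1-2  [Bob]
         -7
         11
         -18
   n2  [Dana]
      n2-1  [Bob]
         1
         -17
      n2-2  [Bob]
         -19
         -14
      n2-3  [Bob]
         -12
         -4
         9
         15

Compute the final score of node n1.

n1-2 (Bob): max(-7, 11, -18) = 11
n1 (Dana): min(2, 11) = 2

2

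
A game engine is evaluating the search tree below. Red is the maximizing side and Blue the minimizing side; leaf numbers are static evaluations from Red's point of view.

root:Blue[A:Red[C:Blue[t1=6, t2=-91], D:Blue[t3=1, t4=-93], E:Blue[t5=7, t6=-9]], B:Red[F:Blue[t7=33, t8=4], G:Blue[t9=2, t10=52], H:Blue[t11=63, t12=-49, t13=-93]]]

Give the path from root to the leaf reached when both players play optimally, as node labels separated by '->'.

C (Blue): min(6, -91) = -91
D (Blue): min(1, -93) = -93
E (Blue): min(7, -9) = -9
A (Red): max(-91, -93, -9) = -9
F (Blue): min(33, 4) = 4
G (Blue): min(2, 52) = 2
H (Blue): min(63, -49, -93) = -93
B (Red): max(4, 2, -93) = 4
root (Blue): min(-9, 4) = -9
At root, Blue picks A (lowest: -9).
At A, Red picks E (highest: -9).
At E, Blue picks t6 (lowest: -9).
Terminal value -9.

root -> A -> E -> t6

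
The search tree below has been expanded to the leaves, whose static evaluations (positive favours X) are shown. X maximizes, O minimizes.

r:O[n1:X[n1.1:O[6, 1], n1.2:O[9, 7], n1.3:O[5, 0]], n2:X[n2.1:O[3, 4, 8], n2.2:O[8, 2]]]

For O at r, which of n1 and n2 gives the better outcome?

n1.1 (O): min(6, 1) = 1
n1.2 (O): min(9, 7) = 7
n1.3 (O): min(5, 0) = 0
n1 (X): max(1, 7, 0) = 7
n2.1 (O): min(3, 4, 8) = 3
n2.2 (O): min(8, 2) = 2
n2 (X): max(3, 2) = 3
O prefers the lower value; n1=7, n2=3. n2 is better since 3 < 7.

n2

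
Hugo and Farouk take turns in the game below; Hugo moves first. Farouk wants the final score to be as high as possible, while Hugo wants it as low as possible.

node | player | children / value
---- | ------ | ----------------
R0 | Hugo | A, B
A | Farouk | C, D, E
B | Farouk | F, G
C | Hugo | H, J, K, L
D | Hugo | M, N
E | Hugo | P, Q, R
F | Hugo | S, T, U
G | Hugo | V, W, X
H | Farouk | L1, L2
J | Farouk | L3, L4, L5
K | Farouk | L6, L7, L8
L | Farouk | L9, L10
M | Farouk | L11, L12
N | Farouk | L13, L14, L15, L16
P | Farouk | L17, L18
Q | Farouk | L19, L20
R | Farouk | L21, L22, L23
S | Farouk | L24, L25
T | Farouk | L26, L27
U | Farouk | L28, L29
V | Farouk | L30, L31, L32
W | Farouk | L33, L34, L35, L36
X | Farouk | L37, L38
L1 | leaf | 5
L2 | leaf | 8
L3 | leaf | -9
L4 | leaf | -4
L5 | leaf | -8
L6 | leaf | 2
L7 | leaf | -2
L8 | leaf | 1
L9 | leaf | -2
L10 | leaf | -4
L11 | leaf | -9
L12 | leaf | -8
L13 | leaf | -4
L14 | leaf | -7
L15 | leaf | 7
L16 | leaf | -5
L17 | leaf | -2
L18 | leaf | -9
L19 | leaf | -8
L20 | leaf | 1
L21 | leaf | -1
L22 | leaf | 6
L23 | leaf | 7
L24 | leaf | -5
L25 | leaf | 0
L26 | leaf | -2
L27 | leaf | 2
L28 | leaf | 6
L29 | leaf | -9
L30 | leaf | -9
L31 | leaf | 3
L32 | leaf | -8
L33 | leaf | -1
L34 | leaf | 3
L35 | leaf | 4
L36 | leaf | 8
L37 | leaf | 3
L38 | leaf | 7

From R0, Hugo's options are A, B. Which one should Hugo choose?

H (Farouk): max(5, 8) = 8
J (Farouk): max(-9, -4, -8) = -4
K (Farouk): max(2, -2, 1) = 2
L (Farouk): max(-2, -4) = -2
C (Hugo): min(8, -4, 2, -2) = -4
M (Farouk): max(-9, -8) = -8
N (Farouk): max(-4, -7, 7, -5) = 7
D (Hugo): min(-8, 7) = -8
P (Farouk): max(-2, -9) = -2
Q (Farouk): max(-8, 1) = 1
R (Farouk): max(-1, 6, 7) = 7
E (Hugo): min(-2, 1, 7) = -2
A (Farouk): max(-4, -8, -2) = -2
S (Farouk): max(-5, 0) = 0
T (Farouk): max(-2, 2) = 2
U (Farouk): max(6, -9) = 6
F (Hugo): min(0, 2, 6) = 0
V (Farouk): max(-9, 3, -8) = 3
W (Farouk): max(-1, 3, 4, 8) = 8
X (Farouk): max(3, 7) = 7
G (Hugo): min(3, 8, 7) = 3
B (Farouk): max(0, 3) = 3
R0 (Hugo): min(-2, 3) = -2
Hugo at R0 wants the lowest of {A=-2, B=3}, so chooses A.

A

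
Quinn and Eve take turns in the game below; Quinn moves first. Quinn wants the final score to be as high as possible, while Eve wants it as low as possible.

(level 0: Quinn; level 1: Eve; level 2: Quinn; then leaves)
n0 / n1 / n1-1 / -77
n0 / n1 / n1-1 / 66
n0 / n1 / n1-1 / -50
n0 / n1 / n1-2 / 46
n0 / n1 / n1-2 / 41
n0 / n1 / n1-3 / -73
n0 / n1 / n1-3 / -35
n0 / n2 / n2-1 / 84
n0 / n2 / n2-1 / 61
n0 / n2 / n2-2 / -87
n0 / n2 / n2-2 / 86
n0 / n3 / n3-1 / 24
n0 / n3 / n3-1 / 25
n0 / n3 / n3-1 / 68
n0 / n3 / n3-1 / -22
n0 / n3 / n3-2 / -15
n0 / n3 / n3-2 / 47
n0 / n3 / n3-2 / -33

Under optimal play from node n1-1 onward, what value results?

n1-1 (Quinn): max(-77, 66, -50) = 66

66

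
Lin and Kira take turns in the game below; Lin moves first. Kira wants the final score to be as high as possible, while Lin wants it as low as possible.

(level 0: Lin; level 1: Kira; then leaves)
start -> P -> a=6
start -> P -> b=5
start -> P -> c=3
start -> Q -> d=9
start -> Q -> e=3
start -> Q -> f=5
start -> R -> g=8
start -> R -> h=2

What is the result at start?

P (Kira): max(6, 5, 3) = 6
Q (Kira): max(9, 3, 5) = 9
R (Kira): max(8, 2) = 8
start (Lin): min(6, 9, 8) = 6

6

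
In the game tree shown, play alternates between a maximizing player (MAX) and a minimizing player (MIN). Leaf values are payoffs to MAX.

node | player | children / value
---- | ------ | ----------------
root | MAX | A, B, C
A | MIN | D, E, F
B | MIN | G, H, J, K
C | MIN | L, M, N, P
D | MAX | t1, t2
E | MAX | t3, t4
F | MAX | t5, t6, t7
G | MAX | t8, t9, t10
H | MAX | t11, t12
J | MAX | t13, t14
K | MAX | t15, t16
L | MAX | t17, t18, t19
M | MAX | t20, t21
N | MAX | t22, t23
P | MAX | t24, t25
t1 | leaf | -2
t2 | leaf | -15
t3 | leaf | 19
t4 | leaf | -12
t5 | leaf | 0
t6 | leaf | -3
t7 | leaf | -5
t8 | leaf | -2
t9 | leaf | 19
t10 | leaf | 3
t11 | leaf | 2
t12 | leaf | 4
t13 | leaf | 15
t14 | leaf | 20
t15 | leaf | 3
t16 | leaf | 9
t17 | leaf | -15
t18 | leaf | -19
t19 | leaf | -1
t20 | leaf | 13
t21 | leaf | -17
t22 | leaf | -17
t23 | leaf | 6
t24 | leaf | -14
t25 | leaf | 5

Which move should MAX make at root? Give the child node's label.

D (MAX): max(-2, -15) = -2
E (MAX): max(19, -12) = 19
F (MAX): max(0, -3, -5) = 0
A (MIN): min(-2, 19, 0) = -2
G (MAX): max(-2, 19, 3) = 19
H (MAX): max(2, 4) = 4
J (MAX): max(15, 20) = 20
K (MAX): max(3, 9) = 9
B (MIN): min(19, 4, 20, 9) = 4
L (MAX): max(-15, -19, -1) = -1
M (MAX): max(13, -17) = 13
N (MAX): max(-17, 6) = 6
P (MAX): max(-14, 5) = 5
C (MIN): min(-1, 13, 6, 5) = -1
root (MAX): max(-2, 4, -1) = 4
MAX at root wants the highest of {A=-2, B=4, C=-1}, so chooses B.

B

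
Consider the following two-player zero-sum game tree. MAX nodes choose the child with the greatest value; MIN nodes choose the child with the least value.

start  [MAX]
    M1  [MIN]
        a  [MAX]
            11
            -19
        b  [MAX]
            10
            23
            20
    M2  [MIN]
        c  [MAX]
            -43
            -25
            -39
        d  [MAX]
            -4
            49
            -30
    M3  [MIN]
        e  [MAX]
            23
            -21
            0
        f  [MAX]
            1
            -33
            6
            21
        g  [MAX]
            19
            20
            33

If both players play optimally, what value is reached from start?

21

a (MAX): max(11, -19) = 11
b (MAX): max(10, 23, 20) = 23
M1 (MIN): min(11, 23) = 11
c (MAX): max(-43, -25, -39) = -25
d (MAX): max(-4, 49, -30) = 49
M2 (MIN): min(-25, 49) = -25
e (MAX): max(23, -21, 0) = 23
f (MAX): max(1, -33, 6, 21) = 21
g (MAX): max(19, 20, 33) = 33
M3 (MIN): min(23, 21, 33) = 21
start (MAX): max(11, -25, 21) = 21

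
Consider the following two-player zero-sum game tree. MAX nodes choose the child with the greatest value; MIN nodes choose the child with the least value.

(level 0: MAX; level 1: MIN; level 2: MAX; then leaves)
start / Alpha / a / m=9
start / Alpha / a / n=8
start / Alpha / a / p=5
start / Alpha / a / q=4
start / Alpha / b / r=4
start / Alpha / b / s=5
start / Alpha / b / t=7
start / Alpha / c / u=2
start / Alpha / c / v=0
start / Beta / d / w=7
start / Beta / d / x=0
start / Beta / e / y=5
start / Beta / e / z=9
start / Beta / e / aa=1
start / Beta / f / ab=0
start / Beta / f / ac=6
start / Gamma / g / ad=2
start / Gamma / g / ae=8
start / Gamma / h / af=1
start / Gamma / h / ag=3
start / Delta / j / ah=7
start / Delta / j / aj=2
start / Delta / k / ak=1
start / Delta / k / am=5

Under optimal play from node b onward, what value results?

b (MAX): max(4, 5, 7) = 7

7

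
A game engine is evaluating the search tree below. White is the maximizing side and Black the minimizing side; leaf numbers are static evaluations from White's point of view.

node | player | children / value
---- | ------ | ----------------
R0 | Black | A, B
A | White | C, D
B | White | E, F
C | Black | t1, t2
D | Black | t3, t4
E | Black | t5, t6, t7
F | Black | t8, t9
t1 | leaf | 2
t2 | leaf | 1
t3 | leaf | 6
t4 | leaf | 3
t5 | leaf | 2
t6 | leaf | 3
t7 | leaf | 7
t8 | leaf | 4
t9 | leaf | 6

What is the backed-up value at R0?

3

C (Black): min(2, 1) = 1
D (Black): min(6, 3) = 3
A (White): max(1, 3) = 3
E (Black): min(2, 3, 7) = 2
F (Black): min(4, 6) = 4
B (White): max(2, 4) = 4
R0 (Black): min(3, 4) = 3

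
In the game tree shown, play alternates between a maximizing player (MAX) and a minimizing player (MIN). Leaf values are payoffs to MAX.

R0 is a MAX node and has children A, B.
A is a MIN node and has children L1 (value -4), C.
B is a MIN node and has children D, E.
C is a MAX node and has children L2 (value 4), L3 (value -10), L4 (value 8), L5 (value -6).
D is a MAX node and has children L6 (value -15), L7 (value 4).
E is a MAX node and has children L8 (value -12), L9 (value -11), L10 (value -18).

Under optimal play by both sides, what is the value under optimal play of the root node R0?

C (MAX): max(4, -10, 8, -6) = 8
A (MIN): min(-4, 8) = -4
D (MAX): max(-15, 4) = 4
E (MAX): max(-12, -11, -18) = -11
B (MIN): min(4, -11) = -11
R0 (MAX): max(-4, -11) = -4

-4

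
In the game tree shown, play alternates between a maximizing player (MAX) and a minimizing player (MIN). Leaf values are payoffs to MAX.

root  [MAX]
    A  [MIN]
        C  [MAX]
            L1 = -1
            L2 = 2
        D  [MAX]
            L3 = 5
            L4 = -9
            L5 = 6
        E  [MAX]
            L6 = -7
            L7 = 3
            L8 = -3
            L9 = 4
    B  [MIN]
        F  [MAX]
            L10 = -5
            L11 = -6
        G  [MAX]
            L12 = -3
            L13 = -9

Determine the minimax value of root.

2

C (MAX): max(-1, 2) = 2
D (MAX): max(5, -9, 6) = 6
E (MAX): max(-7, 3, -3, 4) = 4
A (MIN): min(2, 6, 4) = 2
F (MAX): max(-5, -6) = -5
G (MAX): max(-3, -9) = -3
B (MIN): min(-5, -3) = -5
root (MAX): max(2, -5) = 2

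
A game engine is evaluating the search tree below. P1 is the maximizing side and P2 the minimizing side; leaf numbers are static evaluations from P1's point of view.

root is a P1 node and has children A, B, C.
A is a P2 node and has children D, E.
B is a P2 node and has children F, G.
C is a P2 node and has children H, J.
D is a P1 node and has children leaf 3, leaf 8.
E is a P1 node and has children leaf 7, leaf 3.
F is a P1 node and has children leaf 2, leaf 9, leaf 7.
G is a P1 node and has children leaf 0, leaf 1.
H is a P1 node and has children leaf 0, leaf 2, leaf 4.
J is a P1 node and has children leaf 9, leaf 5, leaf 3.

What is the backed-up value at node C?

H (P1): max(0, 2, 4) = 4
J (P1): max(9, 5, 3) = 9
C (P2): min(4, 9) = 4

4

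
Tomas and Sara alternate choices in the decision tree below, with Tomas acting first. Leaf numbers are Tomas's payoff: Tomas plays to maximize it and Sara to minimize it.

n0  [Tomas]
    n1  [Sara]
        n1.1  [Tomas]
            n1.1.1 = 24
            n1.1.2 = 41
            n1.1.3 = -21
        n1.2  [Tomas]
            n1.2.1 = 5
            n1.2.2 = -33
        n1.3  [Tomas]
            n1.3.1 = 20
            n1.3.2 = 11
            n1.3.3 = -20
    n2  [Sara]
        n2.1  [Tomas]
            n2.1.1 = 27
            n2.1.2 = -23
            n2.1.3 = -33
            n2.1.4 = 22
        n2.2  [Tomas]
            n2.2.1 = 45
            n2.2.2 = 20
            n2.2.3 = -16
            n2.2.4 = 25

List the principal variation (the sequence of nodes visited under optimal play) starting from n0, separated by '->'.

n0 -> n2 -> n2.1 -> n2.1.1

n1.1 (Tomas): max(24, 41, -21) = 41
n1.2 (Tomas): max(5, -33) = 5
n1.3 (Tomas): max(20, 11, -20) = 20
n1 (Sara): min(41, 5, 20) = 5
n2.1 (Tomas): max(27, -23, -33, 22) = 27
n2.2 (Tomas): max(45, 20, -16, 25) = 45
n2 (Sara): min(27, 45) = 27
n0 (Tomas): max(5, 27) = 27
At n0, Tomas picks n2 (highest: 27).
At n2, Sara picks n2.1 (lowest: 27).
At n2.1, Tomas picks n2.1.1 (highest: 27).
Terminal value 27.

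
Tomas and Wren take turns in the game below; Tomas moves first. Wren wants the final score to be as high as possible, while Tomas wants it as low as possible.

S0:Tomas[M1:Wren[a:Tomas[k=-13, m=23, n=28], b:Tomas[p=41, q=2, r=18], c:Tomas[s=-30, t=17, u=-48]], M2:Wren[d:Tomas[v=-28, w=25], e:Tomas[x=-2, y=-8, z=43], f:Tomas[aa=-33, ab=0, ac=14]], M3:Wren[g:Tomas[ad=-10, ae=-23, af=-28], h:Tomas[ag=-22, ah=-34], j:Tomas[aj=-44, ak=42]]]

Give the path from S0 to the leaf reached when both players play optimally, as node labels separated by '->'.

S0 -> M3 -> g -> af

a (Tomas): min(-13, 23, 28) = -13
b (Tomas): min(41, 2, 18) = 2
c (Tomas): min(-30, 17, -48) = -48
M1 (Wren): max(-13, 2, -48) = 2
d (Tomas): min(-28, 25) = -28
e (Tomas): min(-2, -8, 43) = -8
f (Tomas): min(-33, 0, 14) = -33
M2 (Wren): max(-28, -8, -33) = -8
g (Tomas): min(-10, -23, -28) = -28
h (Tomas): min(-22, -34) = -34
j (Tomas): min(-44, 42) = -44
M3 (Wren): max(-28, -34, -44) = -28
S0 (Tomas): min(2, -8, -28) = -28
At S0, Tomas picks M3 (lowest: -28).
At M3, Wren picks g (highest: -28).
At g, Tomas picks af (lowest: -28).
Terminal value -28.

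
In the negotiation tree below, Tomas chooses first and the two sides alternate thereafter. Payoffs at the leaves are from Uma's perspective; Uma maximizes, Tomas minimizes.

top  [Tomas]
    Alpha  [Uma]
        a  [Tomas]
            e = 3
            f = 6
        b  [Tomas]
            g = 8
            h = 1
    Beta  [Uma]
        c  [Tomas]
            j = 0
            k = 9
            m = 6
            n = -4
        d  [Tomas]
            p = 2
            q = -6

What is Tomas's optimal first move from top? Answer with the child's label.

a (Tomas): min(3, 6) = 3
b (Tomas): min(8, 1) = 1
Alpha (Uma): max(3, 1) = 3
c (Tomas): min(0, 9, 6, -4) = -4
d (Tomas): min(2, -6) = -6
Beta (Uma): max(-4, -6) = -4
top (Tomas): min(3, -4) = -4
Tomas at top wants the lowest of {Alpha=3, Beta=-4}, so chooses Beta.

Beta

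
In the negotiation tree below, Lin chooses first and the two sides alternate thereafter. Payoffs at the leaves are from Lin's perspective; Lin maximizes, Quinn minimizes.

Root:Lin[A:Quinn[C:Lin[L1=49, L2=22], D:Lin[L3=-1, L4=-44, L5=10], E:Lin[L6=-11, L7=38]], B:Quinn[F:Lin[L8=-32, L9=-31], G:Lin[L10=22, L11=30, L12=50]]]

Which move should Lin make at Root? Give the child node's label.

A

C (Lin): max(49, 22) = 49
D (Lin): max(-1, -44, 10) = 10
E (Lin): max(-11, 38) = 38
A (Quinn): min(49, 10, 38) = 10
F (Lin): max(-32, -31) = -31
G (Lin): max(22, 30, 50) = 50
B (Quinn): min(-31, 50) = -31
Root (Lin): max(10, -31) = 10
Lin at Root wants the highest of {A=10, B=-31}, so chooses A.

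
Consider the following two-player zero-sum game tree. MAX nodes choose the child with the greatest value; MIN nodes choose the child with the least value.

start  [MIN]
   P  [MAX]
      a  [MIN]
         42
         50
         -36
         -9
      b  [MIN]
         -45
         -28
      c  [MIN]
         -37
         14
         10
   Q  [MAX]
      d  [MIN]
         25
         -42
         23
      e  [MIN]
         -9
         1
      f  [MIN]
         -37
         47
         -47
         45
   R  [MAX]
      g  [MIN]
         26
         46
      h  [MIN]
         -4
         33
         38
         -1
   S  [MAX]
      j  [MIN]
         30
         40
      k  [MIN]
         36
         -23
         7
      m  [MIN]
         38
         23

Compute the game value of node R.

g (MIN): min(26, 46) = 26
h (MIN): min(-4, 33, 38, -1) = -4
R (MAX): max(26, -4) = 26

26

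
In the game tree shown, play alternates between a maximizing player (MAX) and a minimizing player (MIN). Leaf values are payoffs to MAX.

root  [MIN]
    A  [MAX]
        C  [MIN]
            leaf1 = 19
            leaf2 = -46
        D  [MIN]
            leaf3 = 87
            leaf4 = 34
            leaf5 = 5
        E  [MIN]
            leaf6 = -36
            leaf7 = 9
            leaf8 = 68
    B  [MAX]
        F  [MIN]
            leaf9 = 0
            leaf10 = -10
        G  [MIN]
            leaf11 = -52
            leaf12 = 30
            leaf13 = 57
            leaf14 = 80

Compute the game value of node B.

F (MIN): min(0, -10) = -10
G (MIN): min(-52, 30, 57, 80) = -52
B (MAX): max(-10, -52) = -10

-10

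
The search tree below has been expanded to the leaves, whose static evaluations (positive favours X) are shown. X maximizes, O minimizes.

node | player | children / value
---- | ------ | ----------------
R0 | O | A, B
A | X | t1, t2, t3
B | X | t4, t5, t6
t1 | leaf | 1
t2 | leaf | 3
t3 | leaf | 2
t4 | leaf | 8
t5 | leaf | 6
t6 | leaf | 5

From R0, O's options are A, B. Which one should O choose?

A

A (X): max(1, 3, 2) = 3
B (X): max(8, 6, 5) = 8
R0 (O): min(3, 8) = 3
O at R0 wants the lowest of {A=3, B=8}, so chooses A.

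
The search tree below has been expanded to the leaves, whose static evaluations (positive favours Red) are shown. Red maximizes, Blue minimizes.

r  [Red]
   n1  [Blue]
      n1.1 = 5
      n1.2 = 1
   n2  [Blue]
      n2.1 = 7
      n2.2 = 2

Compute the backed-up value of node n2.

2

n2 (Blue): min(7, 2) = 2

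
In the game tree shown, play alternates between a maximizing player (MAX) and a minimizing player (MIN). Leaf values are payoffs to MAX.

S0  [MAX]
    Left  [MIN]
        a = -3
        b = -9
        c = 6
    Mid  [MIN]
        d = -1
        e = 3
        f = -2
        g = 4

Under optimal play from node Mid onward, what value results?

-2

Mid (MIN): min(-1, 3, -2, 4) = -2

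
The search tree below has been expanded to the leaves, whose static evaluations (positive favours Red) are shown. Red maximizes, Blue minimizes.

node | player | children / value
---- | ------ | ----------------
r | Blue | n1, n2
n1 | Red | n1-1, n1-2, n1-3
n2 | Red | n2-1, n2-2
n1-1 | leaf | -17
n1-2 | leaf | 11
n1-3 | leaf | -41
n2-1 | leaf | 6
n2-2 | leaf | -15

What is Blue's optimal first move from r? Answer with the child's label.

n2

n1 (Red): max(-17, 11, -41) = 11
n2 (Red): max(6, -15) = 6
r (Blue): min(11, 6) = 6
Blue at r wants the lowest of {n1=11, n2=6}, so chooses n2.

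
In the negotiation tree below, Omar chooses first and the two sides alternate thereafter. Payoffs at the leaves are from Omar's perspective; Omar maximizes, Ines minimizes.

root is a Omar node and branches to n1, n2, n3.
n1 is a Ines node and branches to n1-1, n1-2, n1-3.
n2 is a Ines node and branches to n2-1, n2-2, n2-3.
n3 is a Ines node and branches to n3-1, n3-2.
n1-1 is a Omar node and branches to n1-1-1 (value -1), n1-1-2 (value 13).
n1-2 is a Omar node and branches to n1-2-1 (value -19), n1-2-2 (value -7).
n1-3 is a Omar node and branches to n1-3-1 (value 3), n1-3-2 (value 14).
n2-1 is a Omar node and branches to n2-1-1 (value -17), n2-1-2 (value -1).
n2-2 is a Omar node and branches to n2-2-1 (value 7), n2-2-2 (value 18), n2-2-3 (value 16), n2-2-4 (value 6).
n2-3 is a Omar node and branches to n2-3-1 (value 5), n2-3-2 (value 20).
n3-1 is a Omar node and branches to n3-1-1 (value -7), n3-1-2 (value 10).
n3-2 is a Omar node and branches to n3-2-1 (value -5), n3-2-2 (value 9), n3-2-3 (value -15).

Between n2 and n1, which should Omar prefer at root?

n2

n2-1 (Omar): max(-17, -1) = -1
n2-2 (Omar): max(7, 18, 16, 6) = 18
n2-3 (Omar): max(5, 20) = 20
n2 (Ines): min(-1, 18, 20) = -1
n1-1 (Omar): max(-1, 13) = 13
n1-2 (Omar): max(-19, -7) = -7
n1-3 (Omar): max(3, 14) = 14
n1 (Ines): min(13, -7, 14) = -7
Omar prefers the higher value; n2=-1, n1=-7. n2 is better since -1 > -7.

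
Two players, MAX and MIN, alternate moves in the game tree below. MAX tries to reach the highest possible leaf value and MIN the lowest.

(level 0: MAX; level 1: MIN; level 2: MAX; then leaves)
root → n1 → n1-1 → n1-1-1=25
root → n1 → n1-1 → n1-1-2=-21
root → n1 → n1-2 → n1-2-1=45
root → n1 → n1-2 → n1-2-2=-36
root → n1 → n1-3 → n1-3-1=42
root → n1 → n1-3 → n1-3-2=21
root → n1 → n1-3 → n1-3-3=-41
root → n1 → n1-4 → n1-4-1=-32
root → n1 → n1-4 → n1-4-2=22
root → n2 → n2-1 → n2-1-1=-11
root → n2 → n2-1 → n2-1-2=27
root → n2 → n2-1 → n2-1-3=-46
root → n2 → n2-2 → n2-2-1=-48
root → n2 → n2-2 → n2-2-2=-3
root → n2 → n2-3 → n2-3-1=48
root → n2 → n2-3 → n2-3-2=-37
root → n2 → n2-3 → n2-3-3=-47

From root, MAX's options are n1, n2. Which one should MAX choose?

n1

n1-1 (MAX): max(25, -21) = 25
n1-2 (MAX): max(45, -36) = 45
n1-3 (MAX): max(42, 21, -41) = 42
n1-4 (MAX): max(-32, 22) = 22
n1 (MIN): min(25, 45, 42, 22) = 22
n2-1 (MAX): max(-11, 27, -46) = 27
n2-2 (MAX): max(-48, -3) = -3
n2-3 (MAX): max(48, -37, -47) = 48
n2 (MIN): min(27, -3, 48) = -3
root (MAX): max(22, -3) = 22
MAX at root wants the highest of {n1=22, n2=-3}, so chooses n1.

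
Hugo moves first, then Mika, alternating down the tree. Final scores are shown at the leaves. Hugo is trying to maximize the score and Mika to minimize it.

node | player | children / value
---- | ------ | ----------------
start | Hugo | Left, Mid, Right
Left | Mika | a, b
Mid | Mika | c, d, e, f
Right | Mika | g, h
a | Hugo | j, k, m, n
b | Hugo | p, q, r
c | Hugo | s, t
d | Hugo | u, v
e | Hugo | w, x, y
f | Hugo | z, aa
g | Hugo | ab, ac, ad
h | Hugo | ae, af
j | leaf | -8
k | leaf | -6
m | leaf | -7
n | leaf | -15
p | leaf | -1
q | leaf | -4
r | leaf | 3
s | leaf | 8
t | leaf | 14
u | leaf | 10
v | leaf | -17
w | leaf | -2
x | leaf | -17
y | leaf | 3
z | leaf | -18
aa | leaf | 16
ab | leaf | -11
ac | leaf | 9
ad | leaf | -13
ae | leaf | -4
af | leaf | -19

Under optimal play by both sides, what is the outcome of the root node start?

3

a (Hugo): max(-8, -6, -7, -15) = -6
b (Hugo): max(-1, -4, 3) = 3
Left (Mika): min(-6, 3) = -6
c (Hugo): max(8, 14) = 14
d (Hugo): max(10, -17) = 10
e (Hugo): max(-2, -17, 3) = 3
f (Hugo): max(-18, 16) = 16
Mid (Mika): min(14, 10, 3, 16) = 3
g (Hugo): max(-11, 9, -13) = 9
h (Hugo): max(-4, -19) = -4
Right (Mika): min(9, -4) = -4
start (Hugo): max(-6, 3, -4) = 3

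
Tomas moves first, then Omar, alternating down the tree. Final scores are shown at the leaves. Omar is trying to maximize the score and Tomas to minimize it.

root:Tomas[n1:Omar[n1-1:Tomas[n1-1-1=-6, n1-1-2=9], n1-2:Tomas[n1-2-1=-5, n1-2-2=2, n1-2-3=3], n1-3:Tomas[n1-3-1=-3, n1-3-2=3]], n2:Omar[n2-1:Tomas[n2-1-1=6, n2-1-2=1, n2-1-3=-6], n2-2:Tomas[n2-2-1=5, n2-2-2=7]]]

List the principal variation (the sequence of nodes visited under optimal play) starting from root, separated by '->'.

n1-1 (Tomas): min(-6, 9) = -6
n1-2 (Tomas): min(-5, 2, 3) = -5
n1-3 (Tomas): min(-3, 3) = -3
n1 (Omar): max(-6, -5, -3) = -3
n2-1 (Tomas): min(6, 1, -6) = -6
n2-2 (Tomas): min(5, 7) = 5
n2 (Omar): max(-6, 5) = 5
root (Tomas): min(-3, 5) = -3
At root, Tomas picks n1 (lowest: -3).
At n1, Omar picks n1-3 (highest: -3).
At n1-3, Tomas picks n1-3-1 (lowest: -3).
Terminal value -3.

root -> n1 -> n1-3 -> n1-3-1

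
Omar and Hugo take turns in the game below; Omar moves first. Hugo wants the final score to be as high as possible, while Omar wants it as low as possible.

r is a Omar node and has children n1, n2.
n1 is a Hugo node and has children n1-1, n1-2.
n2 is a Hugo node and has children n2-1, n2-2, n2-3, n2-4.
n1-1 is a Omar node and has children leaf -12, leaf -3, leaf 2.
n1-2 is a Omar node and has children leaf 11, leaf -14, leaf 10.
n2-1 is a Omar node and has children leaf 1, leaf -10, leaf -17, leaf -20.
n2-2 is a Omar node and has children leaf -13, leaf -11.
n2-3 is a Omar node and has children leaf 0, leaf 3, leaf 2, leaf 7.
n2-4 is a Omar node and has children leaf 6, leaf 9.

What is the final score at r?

-12

n1-1 (Omar): min(-12, -3, 2) = -12
n1-2 (Omar): min(11, -14, 10) = -14
n1 (Hugo): max(-12, -14) = -12
n2-1 (Omar): min(1, -10, -17, -20) = -20
n2-2 (Omar): min(-13, -11) = -13
n2-3 (Omar): min(0, 3, 2, 7) = 0
n2-4 (Omar): min(6, 9) = 6
n2 (Hugo): max(-20, -13, 0, 6) = 6
r (Omar): min(-12, 6) = -12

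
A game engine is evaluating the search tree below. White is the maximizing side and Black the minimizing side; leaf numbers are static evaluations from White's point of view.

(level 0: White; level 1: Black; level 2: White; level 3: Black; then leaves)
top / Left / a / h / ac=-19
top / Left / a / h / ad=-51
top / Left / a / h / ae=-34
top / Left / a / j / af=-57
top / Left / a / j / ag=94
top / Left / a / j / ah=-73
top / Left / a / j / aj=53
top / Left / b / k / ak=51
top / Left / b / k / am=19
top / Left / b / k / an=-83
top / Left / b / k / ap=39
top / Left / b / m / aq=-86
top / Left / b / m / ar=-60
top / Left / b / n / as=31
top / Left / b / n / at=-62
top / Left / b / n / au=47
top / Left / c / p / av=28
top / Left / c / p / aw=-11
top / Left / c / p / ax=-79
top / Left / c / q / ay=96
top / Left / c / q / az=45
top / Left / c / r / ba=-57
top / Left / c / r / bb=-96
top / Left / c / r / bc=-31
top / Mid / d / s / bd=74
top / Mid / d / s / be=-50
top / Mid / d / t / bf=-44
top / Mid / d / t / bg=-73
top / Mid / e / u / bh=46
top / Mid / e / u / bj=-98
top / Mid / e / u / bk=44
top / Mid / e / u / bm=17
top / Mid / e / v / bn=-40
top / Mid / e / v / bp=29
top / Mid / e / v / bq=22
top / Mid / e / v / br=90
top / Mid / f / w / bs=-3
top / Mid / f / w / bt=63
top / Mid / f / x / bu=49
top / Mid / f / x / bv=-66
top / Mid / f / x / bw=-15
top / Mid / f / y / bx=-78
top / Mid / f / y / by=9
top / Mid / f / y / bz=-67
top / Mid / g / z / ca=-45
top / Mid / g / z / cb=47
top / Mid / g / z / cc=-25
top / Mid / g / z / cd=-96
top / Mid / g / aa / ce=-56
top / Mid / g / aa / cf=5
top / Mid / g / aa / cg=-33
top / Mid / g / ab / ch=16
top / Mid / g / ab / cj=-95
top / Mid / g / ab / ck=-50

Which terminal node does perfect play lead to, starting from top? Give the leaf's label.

h (Black): min(-19, -51, -34) = -51
j (Black): min(-57, 94, -73, 53) = -73
a (White): max(-51, -73) = -51
k (Black): min(51, 19, -83, 39) = -83
m (Black): min(-86, -60) = -86
n (Black): min(31, -62, 47) = -62
b (White): max(-83, -86, -62) = -62
p (Black): min(28, -11, -79) = -79
q (Black): min(96, 45) = 45
r (Black): min(-57, -96, -31) = -96
c (White): max(-79, 45, -96) = 45
Left (Black): min(-51, -62, 45) = -62
s (Black): min(74, -50) = -50
t (Black): min(-44, -73) = -73
d (White): max(-50, -73) = -50
u (Black): min(46, -98, 44, 17) = -98
v (Black): min(-40, 29, 22, 90) = -40
e (White): max(-98, -40) = -40
w (Black): min(-3, 63) = -3
x (Black): min(49, -66, -15) = -66
y (Black): min(-78, 9, -67) = -78
f (White): max(-3, -66, -78) = -3
z (Black): min(-45, 47, -25, -96) = -96
aa (Black): min(-56, 5, -33) = -56
ab (Black): min(16, -95, -50) = -95
g (White): max(-96, -56, -95) = -56
Mid (Black): min(-50, -40, -3, -56) = -56
top (White): max(-62, -56) = -56
At top, White picks Mid (highest: -56).
At Mid, Black picks g (lowest: -56).
At g, White picks aa (highest: -56).
At aa, Black picks ce (lowest: -56).
Terminal value -56.

ce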